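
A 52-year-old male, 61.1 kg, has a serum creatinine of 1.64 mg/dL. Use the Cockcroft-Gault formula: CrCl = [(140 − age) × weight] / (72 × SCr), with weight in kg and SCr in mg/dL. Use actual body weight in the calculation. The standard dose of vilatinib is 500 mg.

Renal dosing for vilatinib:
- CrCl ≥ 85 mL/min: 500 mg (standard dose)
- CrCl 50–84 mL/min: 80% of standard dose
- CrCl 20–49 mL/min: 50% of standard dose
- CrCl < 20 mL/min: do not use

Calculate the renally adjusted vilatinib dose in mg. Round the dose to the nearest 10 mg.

250 mg

CrCl = (140 − 52) × 61.1 / (72 × 1.64) = 5376.8 / 118.08 ≈ 45.5 mL/min
CrCl ≈ 46 mL/min → bracket 20–49 mL/min.
50% of 500 mg = 250 mg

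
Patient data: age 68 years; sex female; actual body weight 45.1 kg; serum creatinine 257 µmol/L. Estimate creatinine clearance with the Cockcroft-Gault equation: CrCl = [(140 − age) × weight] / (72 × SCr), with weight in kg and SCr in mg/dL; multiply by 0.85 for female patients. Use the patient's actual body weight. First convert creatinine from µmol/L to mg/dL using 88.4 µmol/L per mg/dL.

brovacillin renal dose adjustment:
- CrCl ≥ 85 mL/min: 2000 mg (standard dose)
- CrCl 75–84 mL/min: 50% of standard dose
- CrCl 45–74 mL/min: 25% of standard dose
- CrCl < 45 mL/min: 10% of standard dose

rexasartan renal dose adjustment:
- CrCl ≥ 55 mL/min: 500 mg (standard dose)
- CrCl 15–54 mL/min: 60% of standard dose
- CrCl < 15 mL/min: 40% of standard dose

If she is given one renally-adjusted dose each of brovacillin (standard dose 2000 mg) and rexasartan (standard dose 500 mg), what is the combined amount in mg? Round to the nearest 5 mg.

400 mg

SCr = 257 / 88.4 = 2.907 mg/dL
CrCl = (140 − 68) × 45.1 / (72 × 2.907) × 0.85 = 3247.2 / 209.30 × 0.85 ≈ 13.2 mL/min
CrCl ≈ 13 mL/min.
brovacillin: < 45 mL/min → 10% of 2000 mg = 200 mg.
rexasartan: < 15 mL/min → 40% of 500 mg = 200 mg.
Total = 200 + 200 = 400 mg.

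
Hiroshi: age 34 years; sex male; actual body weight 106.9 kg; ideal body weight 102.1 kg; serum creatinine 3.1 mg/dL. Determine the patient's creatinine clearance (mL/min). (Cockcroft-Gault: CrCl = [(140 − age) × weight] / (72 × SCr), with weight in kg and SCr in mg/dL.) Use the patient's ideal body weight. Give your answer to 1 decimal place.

CrCl = (140 − 34) × 102.1 / (72 × 3.1) = 10822.6 / 223.20 ≈ 48.5 mL/min

48.5 mL/min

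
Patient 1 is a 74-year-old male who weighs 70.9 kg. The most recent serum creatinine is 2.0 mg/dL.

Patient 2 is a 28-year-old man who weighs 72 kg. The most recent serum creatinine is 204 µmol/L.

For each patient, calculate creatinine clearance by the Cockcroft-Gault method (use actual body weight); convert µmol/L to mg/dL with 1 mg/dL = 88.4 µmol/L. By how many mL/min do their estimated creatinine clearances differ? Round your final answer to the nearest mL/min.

16 mL/min

Patient 1: CrCl = (140 − 74) × 70.9 / (72 × 2) = 4679.4 / 144.00 ≈ 32.5 mL/min
Patient 2: SCr = 204 / 88.4 = 2.308 mg/dL
Patient 2: CrCl = (140 − 28) × 72 / (72 × 2.308) = 8064.0 / 166.18 ≈ 48.5 mL/min
|32.5 − 48.5| = 16.0 mL/min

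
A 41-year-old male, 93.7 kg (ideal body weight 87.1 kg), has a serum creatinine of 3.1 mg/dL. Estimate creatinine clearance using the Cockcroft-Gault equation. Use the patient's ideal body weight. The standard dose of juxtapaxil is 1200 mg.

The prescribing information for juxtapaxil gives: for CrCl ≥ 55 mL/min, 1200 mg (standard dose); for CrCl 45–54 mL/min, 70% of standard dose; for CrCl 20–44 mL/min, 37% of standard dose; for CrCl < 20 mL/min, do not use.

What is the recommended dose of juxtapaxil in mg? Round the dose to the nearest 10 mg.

CrCl = (140 − 41) × 87.1 / (72 × 3.1) = 8622.9 / 223.20 ≈ 38.6 mL/min
CrCl ≈ 39 mL/min → bracket 20–44 mL/min.
37% of 1200 mg = 444 mg → 440 mg

440 mg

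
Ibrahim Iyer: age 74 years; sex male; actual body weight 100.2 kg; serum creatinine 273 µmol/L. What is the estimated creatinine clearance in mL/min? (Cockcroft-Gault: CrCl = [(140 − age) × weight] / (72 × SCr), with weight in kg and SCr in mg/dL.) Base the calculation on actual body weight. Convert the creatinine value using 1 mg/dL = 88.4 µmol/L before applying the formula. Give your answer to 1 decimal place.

29.7 mL/min

SCr = 273 / 88.4 = 3.088 mg/dL
CrCl = (140 − 74) × 100.2 / (72 × 3.088) = 6613.2 / 222.34 ≈ 29.7 mL/min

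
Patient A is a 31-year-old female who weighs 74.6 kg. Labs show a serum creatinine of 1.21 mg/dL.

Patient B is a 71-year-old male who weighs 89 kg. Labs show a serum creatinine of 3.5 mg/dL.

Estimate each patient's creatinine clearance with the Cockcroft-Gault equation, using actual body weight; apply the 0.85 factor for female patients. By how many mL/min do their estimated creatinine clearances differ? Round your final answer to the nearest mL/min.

55 mL/min

Patient A: CrCl = (140 − 31) × 74.6 / (72 × 1.21) × 0.85 = 8131.4 / 87.12 × 0.85 ≈ 79.3 mL/min
Patient B: CrCl = (140 − 71) × 89 / (72 × 3.5) = 6141.0 / 252.00 ≈ 24.4 mL/min
|79.3 − 24.4| = 54.9 mL/min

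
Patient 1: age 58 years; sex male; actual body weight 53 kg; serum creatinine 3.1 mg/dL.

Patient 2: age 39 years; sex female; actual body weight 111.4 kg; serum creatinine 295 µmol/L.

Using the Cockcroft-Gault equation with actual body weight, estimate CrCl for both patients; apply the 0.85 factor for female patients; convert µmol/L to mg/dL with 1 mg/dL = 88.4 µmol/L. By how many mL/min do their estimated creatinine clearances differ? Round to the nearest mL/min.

20 mL/min

Patient 1: CrCl = (140 − 58) × 53 / (72 × 3.1) = 4346.0 / 223.20 ≈ 19.5 mL/min
Patient 2: SCr = 295 / 88.4 = 3.337 mg/dL
Patient 2: CrCl = (140 − 39) × 111.4 / (72 × 3.337) × 0.85 = 11251.4 / 240.26 × 0.85 ≈ 39.8 mL/min
|19.5 − 39.8| = 20.3 mL/min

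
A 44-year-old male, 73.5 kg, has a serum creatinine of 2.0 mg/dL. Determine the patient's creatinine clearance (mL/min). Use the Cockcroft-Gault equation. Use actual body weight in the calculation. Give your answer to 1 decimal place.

CrCl = (140 − 44) × 73.5 / (72 × 2) = 7056.0 / 144.00 ≈ 49.0 mL/min

49.0 mL/min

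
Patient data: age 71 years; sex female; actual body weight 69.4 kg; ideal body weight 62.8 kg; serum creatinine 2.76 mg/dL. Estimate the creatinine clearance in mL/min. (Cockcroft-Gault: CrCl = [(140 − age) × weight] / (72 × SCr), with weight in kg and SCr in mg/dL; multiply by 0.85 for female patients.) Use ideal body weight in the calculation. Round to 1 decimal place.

18.5 mL/min

CrCl = (140 − 71) × 62.8 / (72 × 2.76) × 0.85 = 4333.2 / 198.72 × 0.85 ≈ 18.5 mL/min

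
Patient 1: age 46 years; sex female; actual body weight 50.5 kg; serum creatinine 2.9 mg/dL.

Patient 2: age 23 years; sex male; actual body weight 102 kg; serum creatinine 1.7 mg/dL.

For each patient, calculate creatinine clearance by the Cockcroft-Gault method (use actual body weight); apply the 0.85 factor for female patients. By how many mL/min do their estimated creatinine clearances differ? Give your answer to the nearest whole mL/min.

Patient 1: CrCl = (140 − 46) × 50.5 / (72 × 2.9) × 0.85 = 4747.0 / 208.80 × 0.85 ≈ 19.3 mL/min
Patient 2: CrCl = (140 − 23) × 102 / (72 × 1.7) = 11934.0 / 122.40 ≈ 97.5 mL/min
|19.3 − 97.5| = 78.2 mL/min

78 mL/min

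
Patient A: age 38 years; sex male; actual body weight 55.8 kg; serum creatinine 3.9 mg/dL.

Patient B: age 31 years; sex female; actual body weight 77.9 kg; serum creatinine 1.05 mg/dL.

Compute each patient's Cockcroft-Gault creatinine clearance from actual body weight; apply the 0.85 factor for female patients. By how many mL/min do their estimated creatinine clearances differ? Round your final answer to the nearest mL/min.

75 mL/min

Patient A: CrCl = (140 − 38) × 55.8 / (72 × 3.9) = 5691.6 / 280.80 ≈ 20.3 mL/min
Patient B: CrCl = (140 − 31) × 77.9 / (72 × 1.05) × 0.85 = 8491.1 / 75.60 × 0.85 ≈ 95.5 mL/min
|20.3 − 95.5| = 75.2 mL/min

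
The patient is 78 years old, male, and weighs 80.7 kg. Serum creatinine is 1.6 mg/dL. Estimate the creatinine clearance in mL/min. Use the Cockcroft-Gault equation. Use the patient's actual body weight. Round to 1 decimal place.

CrCl = (140 − 78) × 80.7 / (72 × 1.6) = 5003.4 / 115.20 ≈ 43.4 mL/min

43.4 mL/min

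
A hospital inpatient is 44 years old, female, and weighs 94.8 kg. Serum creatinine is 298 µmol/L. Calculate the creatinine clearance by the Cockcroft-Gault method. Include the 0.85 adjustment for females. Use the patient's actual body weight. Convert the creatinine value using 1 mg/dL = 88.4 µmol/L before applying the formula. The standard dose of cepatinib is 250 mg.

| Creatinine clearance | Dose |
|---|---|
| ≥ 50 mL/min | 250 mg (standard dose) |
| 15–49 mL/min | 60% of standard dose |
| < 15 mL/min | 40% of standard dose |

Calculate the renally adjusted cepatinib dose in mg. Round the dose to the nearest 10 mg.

SCr = 298 / 88.4 = 3.371 mg/dL
CrCl = (140 − 44) × 94.8 / (72 × 3.371) × 0.85 = 9100.8 / 242.71 × 0.85 ≈ 31.9 mL/min
CrCl ≈ 32 mL/min → bracket 15–49 mL/min.
60% of 250 mg = 150 mg

150 mg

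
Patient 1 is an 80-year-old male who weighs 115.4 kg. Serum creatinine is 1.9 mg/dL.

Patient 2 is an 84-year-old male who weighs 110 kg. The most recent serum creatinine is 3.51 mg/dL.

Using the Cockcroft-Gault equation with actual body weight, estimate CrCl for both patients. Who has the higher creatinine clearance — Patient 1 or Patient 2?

Patient 1: CrCl = (140 − 80) × 115.4 / (72 × 1.9) = 6924.0 / 136.80 ≈ 50.6 mL/min
Patient 2: CrCl = (140 − 84) × 110 / (72 × 3.51) = 6160.0 / 252.72 ≈ 24.4 mL/min
50.6 vs 24.4 mL/min → Patient 1 is higher.

Patient 1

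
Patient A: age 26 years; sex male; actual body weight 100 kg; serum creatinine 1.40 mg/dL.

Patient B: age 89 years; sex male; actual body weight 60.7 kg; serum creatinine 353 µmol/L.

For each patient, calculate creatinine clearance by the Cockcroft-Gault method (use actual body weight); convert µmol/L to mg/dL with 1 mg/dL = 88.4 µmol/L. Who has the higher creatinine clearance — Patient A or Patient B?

Patient A

Patient A: CrCl = (140 − 26) × 100 / (72 × 1.4) = 11400.0 / 100.80 ≈ 113.1 mL/min
Patient B: SCr = 353 / 88.4 = 3.993 mg/dL
Patient B: CrCl = (140 − 89) × 60.7 / (72 × 3.993) = 3095.7 / 287.50 ≈ 10.8 mL/min
113.1 vs 10.8 mL/min → Patient A is higher.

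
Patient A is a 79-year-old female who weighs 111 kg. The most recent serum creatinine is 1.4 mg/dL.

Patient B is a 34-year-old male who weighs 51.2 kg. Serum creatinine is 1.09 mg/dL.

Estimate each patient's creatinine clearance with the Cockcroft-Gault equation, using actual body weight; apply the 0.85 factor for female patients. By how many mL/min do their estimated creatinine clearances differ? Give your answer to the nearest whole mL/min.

12 mL/min

Patient A: CrCl = (140 − 79) × 111 / (72 × 1.4) × 0.85 = 6771.0 / 100.80 × 0.85 ≈ 57.1 mL/min
Patient B: CrCl = (140 − 34) × 51.2 / (72 × 1.09) = 5427.2 / 78.48 ≈ 69.2 mL/min
|57.1 − 69.2| = 12.1 mL/min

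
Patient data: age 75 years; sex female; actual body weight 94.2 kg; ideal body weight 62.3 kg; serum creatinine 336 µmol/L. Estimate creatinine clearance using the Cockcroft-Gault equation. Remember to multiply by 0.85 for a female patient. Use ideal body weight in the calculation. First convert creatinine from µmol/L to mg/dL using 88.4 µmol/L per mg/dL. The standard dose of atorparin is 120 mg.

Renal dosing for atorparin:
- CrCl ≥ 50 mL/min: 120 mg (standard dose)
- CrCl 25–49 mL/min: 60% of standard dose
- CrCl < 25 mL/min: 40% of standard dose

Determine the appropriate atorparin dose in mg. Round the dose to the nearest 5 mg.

SCr = 336 / 88.4 = 3.801 mg/dL
CrCl = (140 − 75) × 62.3 / (72 × 3.801) × 0.85 = 4049.5 / 273.67 × 0.85 ≈ 12.6 mL/min
CrCl ≈ 13 mL/min → bracket < 25 mL/min.
40% of 120 mg = 48 mg → 50 mg

50 mg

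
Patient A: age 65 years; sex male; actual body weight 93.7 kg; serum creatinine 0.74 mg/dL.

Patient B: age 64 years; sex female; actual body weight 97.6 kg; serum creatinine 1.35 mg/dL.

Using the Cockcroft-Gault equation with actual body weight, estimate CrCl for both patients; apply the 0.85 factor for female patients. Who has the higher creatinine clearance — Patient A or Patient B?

Patient A: CrCl = (140 − 65) × 93.7 / (72 × 0.74) = 7027.5 / 53.28 ≈ 131.9 mL/min
Patient B: CrCl = (140 − 64) × 97.6 / (72 × 1.35) × 0.85 = 7417.6 / 97.20 × 0.85 ≈ 64.9 mL/min
131.9 vs 64.9 mL/min → Patient A is higher.

Patient A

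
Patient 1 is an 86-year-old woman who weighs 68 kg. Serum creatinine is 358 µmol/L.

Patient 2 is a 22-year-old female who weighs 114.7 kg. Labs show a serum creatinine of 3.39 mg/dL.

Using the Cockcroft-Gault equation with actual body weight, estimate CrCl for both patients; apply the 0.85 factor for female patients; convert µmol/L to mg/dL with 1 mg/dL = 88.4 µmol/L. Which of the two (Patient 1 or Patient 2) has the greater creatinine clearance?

Patient 2

Patient 1: SCr = 358 / 88.4 = 4.05 mg/dL
Patient 1: CrCl = (140 − 86) × 68 / (72 × 4.05) × 0.85 = 3672.0 / 291.60 × 0.85 ≈ 10.7 mL/min
Patient 2: CrCl = (140 − 22) × 114.7 / (72 × 3.39) × 0.85 = 13534.6 / 244.08 × 0.85 ≈ 47.1 mL/min
10.7 vs 47.1 mL/min → Patient 2 is higher.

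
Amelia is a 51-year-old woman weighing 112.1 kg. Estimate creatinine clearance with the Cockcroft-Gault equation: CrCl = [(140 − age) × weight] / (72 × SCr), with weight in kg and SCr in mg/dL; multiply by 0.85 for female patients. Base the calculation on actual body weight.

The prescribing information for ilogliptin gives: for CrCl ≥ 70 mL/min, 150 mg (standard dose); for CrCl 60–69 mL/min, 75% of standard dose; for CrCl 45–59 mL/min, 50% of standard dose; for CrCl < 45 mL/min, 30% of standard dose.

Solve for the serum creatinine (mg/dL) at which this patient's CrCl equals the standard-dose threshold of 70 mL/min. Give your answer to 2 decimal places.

Standard dose requires CrCl ≥ 70 mL/min.
Set (140 − 51) × 112.1 × 0.85 / (72 × SCr) = 70
SCr = (140 − 51) × 112.1 × 0.85 / (72 × 70) = 1.683 mg/dL

1.68 mg/dL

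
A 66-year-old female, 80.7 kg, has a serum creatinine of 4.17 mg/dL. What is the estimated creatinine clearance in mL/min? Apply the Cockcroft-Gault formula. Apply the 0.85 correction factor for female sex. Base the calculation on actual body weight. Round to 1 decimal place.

16.9 mL/min

CrCl = (140 − 66) × 80.7 / (72 × 4.17) × 0.85 = 5971.8 / 300.24 × 0.85 ≈ 16.9 mL/min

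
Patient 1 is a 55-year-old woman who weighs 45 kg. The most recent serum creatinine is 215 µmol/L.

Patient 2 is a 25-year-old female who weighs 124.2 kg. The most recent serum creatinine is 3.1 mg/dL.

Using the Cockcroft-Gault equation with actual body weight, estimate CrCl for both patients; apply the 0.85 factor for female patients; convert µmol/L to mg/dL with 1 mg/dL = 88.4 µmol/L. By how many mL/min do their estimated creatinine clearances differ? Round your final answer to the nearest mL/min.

Patient 1: SCr = 215 / 88.4 = 2.432 mg/dL
Patient 1: CrCl = (140 − 55) × 45 / (72 × 2.432) × 0.85 = 3825.0 / 175.10 × 0.85 ≈ 18.6 mL/min
Patient 2: CrCl = (140 − 25) × 124.2 / (72 × 3.1) × 0.85 = 14283.0 / 223.20 × 0.85 ≈ 54.4 mL/min
|18.6 − 54.4| = 35.8 mL/min

36 mL/min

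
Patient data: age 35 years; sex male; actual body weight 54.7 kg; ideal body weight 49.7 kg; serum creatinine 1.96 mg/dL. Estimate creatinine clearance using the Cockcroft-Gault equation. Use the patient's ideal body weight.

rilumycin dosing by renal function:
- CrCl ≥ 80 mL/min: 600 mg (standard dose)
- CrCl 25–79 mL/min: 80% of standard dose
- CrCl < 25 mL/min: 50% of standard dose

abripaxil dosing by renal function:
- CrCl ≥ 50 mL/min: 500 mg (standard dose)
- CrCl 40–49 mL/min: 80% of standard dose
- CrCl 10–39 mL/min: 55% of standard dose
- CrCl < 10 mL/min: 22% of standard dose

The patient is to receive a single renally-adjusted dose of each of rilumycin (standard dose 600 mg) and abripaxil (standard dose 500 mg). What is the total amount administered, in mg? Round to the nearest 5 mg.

755 mg

CrCl = (140 − 35) × 49.7 / (72 × 1.96) = 5218.5 / 141.12 ≈ 37.0 mL/min
CrCl ≈ 37 mL/min.
rilumycin: 25–79 mL/min → 80% of 600 mg = 480 mg.
abripaxil: 10–39 mL/min → 55% of 500 mg = 275 mg.
Total = 480 + 275 = 755 mg.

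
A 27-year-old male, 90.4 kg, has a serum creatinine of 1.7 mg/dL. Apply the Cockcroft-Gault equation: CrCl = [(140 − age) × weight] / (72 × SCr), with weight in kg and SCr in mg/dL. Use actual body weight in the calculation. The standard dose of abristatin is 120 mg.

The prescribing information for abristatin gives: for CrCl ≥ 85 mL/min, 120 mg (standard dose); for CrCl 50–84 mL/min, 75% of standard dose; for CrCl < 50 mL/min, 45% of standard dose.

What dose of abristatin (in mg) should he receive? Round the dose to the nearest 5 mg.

90 mg

CrCl = (140 − 27) × 90.4 / (72 × 1.7) = 10215.2 / 122.40 ≈ 83.5 mL/min
CrCl ≈ 83 mL/min → bracket 50–84 mL/min.
75% of 120 mg = 90 mg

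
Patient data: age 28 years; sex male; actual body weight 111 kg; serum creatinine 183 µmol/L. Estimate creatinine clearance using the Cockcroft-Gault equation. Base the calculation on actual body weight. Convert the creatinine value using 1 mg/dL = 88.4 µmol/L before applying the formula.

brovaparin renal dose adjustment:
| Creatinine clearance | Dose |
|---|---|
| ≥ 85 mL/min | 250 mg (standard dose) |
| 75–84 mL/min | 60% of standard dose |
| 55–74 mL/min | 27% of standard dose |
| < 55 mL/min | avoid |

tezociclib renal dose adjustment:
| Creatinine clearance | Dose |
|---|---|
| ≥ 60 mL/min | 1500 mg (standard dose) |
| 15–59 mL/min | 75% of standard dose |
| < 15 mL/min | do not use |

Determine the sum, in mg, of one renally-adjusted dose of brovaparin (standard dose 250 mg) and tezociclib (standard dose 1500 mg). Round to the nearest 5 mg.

SCr = 183 / 88.4 = 2.07 mg/dL
CrCl = (140 − 28) × 111 / (72 × 2.07) = 12432.0 / 149.04 ≈ 83.4 mL/min
CrCl ≈ 83 mL/min.
brovaparin: 75–84 mL/min → 60% of 250 mg = 150 mg.
tezociclib: ≥ 60 mL/min → 100% of 1500 mg = 1500 mg.
Total = 150 + 1500 = 1650 mg.

1650 mg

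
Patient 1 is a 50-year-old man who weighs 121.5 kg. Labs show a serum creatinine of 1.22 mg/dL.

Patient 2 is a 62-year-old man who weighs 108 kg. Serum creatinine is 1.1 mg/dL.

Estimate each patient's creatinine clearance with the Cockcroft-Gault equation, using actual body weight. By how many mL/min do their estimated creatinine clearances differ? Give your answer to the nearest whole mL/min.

Patient 1: CrCl = (140 − 50) × 121.5 / (72 × 1.22) = 10935.0 / 87.84 ≈ 124.5 mL/min
Patient 2: CrCl = (140 − 62) × 108 / (72 × 1.1) = 8424.0 / 79.20 ≈ 106.4 mL/min
|124.5 − 106.4| = 18.1 mL/min

18 mL/min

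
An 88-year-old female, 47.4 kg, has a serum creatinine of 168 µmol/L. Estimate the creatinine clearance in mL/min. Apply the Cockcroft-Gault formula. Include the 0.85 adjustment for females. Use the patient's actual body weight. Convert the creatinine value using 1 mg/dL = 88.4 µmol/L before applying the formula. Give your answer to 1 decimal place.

15.3 mL/min

SCr = 168 / 88.4 = 1.9 mg/dL
CrCl = (140 − 88) × 47.4 / (72 × 1.9) × 0.85 = 2464.8 / 136.80 × 0.85 ≈ 15.3 mL/min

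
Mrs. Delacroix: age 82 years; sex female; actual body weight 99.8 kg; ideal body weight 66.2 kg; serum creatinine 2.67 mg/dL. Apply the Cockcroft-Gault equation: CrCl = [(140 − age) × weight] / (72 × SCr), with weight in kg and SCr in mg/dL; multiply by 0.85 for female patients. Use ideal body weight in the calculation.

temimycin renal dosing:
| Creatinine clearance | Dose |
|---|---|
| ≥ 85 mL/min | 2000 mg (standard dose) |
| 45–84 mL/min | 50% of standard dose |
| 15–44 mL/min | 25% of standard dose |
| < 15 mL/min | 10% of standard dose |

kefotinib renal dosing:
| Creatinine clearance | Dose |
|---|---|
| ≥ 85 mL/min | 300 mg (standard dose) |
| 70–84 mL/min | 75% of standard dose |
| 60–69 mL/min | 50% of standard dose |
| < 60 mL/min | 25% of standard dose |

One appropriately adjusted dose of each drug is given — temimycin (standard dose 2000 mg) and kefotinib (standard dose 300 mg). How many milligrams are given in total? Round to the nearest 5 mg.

575 mg

CrCl = (140 − 82) × 66.2 / (72 × 2.67) × 0.85 = 3839.6 / 192.24 × 0.85 ≈ 17.0 mL/min
CrCl ≈ 17 mL/min.
temimycin: 15–44 mL/min → 25% of 2000 mg = 500 mg.
kefotinib: < 60 mL/min → 25% of 300 mg = 75 mg.
Total = 500 + 75 = 575 mg.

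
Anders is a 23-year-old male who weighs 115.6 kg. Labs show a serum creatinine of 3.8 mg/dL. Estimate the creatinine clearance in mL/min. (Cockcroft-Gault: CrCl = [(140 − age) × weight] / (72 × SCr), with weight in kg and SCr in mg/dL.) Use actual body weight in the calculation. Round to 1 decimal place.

CrCl = (140 − 23) × 115.6 / (72 × 3.8) = 13525.2 / 273.60 ≈ 49.4 mL/min

49.4 mL/min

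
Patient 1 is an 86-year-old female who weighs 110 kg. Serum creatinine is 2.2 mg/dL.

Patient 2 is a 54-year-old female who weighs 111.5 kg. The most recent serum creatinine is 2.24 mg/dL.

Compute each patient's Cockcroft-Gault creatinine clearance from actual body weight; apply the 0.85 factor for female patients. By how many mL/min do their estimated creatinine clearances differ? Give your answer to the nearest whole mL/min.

19 mL/min

Patient 1: CrCl = (140 − 86) × 110 / (72 × 2.2) × 0.85 = 5940.0 / 158.40 × 0.85 ≈ 31.9 mL/min
Patient 2: CrCl = (140 − 54) × 111.5 / (72 × 2.24) × 0.85 = 9589.0 / 161.28 × 0.85 ≈ 50.5 mL/min
|31.9 − 50.5| = 18.6 mL/min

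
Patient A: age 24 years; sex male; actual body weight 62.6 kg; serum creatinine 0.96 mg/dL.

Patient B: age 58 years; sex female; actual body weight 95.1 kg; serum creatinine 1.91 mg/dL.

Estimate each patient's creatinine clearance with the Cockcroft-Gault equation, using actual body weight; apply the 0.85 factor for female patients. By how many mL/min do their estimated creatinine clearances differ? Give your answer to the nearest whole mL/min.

57 mL/min

Patient A: CrCl = (140 − 24) × 62.6 / (72 × 0.96) = 7261.6 / 69.12 ≈ 105.1 mL/min
Patient B: CrCl = (140 − 58) × 95.1 / (72 × 1.91) × 0.85 = 7798.2 / 137.52 × 0.85 ≈ 48.2 mL/min
|105.1 − 48.2| = 56.9 mL/min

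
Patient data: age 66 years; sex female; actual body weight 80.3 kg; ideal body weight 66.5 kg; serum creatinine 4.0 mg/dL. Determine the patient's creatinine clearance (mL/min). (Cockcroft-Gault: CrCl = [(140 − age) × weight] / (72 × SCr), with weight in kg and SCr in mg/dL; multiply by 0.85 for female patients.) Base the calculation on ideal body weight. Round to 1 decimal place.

14.5 mL/min

CrCl = (140 − 66) × 66.5 / (72 × 4) × 0.85 = 4921.0 / 288.00 × 0.85 ≈ 14.5 mL/min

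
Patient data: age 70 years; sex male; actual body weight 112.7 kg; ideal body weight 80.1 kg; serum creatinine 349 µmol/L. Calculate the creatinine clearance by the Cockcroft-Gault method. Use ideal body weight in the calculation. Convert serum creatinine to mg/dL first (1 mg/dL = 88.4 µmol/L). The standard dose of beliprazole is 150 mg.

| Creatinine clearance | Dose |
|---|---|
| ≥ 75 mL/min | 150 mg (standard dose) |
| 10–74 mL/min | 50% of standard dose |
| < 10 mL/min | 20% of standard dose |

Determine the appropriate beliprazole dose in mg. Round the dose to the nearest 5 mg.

75 mg

SCr = 349 / 88.4 = 3.948 mg/dL
CrCl = (140 − 70) × 80.1 / (72 × 3.948) = 5607.0 / 284.26 ≈ 19.7 mL/min
CrCl ≈ 20 mL/min → bracket 10–74 mL/min.
50% of 150 mg = 75 mg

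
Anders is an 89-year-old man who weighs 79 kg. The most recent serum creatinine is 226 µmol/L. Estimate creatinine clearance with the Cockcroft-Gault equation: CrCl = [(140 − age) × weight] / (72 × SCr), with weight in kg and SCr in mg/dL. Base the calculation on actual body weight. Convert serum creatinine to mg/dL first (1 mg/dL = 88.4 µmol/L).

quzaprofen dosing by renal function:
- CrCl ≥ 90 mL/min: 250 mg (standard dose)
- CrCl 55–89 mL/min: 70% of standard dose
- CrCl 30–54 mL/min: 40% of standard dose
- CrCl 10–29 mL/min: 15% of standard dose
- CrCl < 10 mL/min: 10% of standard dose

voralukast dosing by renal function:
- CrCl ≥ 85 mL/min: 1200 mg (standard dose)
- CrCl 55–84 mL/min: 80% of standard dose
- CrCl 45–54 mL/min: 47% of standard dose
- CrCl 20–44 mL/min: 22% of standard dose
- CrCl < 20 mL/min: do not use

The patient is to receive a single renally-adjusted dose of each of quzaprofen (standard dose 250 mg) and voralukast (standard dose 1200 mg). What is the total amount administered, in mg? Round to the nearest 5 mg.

300 mg

SCr = 226 / 88.4 = 2.557 mg/dL
CrCl = (140 − 89) × 79 / (72 × 2.557) = 4029.0 / 184.10 ≈ 21.9 mL/min
CrCl ≈ 22 mL/min.
quzaprofen: 10–29 mL/min → 15% of 250 mg = 37.5 mg.
voralukast: 20–44 mL/min → 22% of 1200 mg = 264 mg.
Total = 37.5 + 264 = 301.5 mg.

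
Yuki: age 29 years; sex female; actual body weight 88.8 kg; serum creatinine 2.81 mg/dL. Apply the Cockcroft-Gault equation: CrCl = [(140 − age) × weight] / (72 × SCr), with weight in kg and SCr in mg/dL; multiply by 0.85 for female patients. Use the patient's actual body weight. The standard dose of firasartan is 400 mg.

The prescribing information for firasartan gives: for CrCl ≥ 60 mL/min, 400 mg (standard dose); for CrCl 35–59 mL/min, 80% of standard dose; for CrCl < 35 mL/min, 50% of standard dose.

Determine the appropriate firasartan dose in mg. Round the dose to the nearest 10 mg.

320 mg

CrCl = (140 − 29) × 88.8 / (72 × 2.81) × 0.85 = 9856.8 / 202.32 × 0.85 ≈ 41.4 mL/min
CrCl ≈ 41 mL/min → bracket 35–59 mL/min.
80% of 400 mg = 320 mg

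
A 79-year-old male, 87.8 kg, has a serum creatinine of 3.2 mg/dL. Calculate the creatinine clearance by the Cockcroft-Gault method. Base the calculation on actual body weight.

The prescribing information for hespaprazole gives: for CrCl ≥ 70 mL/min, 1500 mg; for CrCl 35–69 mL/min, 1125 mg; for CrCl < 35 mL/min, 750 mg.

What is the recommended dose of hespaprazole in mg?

CrCl = (140 − 79) × 87.8 / (72 × 3.2) = 5355.8 / 230.40 ≈ 23.2 mL/min
CrCl ≈ 23 mL/min → bracket < 35 mL/min.
Dose for this bracket: 750 mg.

750 mg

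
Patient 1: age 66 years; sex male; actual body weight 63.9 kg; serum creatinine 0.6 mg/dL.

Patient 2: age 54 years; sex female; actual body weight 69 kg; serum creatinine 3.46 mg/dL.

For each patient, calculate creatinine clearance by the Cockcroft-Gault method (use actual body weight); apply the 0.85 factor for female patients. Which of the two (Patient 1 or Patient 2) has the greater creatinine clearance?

Patient 1: CrCl = (140 − 66) × 63.9 / (72 × 0.6) = 4728.6 / 43.20 ≈ 109.5 mL/min
Patient 2: CrCl = (140 − 54) × 69 / (72 × 3.46) × 0.85 = 5934.0 / 249.12 × 0.85 ≈ 20.2 mL/min
109.5 vs 20.2 mL/min → Patient 1 is higher.

Patient 1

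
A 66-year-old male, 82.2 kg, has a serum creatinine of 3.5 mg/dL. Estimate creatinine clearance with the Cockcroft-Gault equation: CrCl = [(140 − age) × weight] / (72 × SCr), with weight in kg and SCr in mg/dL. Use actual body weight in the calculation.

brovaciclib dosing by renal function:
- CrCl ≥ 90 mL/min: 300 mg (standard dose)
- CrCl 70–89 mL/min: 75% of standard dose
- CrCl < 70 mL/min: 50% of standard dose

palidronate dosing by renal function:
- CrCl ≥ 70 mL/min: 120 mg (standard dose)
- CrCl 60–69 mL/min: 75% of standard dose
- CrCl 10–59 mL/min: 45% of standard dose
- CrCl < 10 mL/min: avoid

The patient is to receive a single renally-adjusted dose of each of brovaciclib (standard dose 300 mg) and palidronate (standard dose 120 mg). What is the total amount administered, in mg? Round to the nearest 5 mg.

205 mg

CrCl = (140 − 66) × 82.2 / (72 × 3.5) = 6082.8 / 252.00 ≈ 24.1 mL/min
CrCl ≈ 24 mL/min.
brovaciclib: < 70 mL/min → 50% of 300 mg = 150 mg.
palidronate: 10–59 mL/min → 45% of 120 mg = 54 mg.
Total = 150 + 54 = 204 mg.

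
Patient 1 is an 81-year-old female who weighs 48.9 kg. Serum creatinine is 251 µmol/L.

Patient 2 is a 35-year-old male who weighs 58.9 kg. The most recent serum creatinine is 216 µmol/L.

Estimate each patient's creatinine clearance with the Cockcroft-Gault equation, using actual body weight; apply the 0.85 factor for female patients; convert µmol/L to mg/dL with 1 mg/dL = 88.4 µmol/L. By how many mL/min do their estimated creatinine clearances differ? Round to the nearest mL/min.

Patient 1: SCr = 251 / 88.4 = 2.839 mg/dL
Patient 1: CrCl = (140 − 81) × 48.9 / (72 × 2.839) × 0.85 = 2885.1 / 204.41 × 0.85 ≈ 12.0 mL/min
Patient 2: SCr = 216 / 88.4 = 2.443 mg/dL
Patient 2: CrCl = (140 − 35) × 58.9 / (72 × 2.443) = 6184.5 / 175.90 ≈ 35.2 mL/min
|12.0 − 35.2| = 23.2 mL/min

23 mL/min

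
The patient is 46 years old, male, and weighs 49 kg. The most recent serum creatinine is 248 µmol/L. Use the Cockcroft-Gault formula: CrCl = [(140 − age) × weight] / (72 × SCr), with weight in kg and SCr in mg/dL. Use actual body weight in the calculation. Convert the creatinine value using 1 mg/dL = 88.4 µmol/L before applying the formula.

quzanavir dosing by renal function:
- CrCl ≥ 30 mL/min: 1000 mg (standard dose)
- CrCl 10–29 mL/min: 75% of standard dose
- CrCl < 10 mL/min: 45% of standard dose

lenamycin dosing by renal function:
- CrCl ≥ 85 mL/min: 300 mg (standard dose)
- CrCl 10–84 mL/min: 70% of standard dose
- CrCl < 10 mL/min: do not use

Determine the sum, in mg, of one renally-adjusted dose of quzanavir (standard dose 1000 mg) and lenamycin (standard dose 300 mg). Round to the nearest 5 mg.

SCr = 248 / 88.4 = 2.805 mg/dL
CrCl = (140 − 46) × 49 / (72 × 2.805) = 4606.0 / 201.96 ≈ 22.8 mL/min
CrCl ≈ 23 mL/min.
quzanavir: 10–29 mL/min → 75% of 1000 mg = 750 mg.
lenamycin: 10–84 mL/min → 70% of 300 mg = 210 mg.
Total = 750 + 210 = 960 mg.

960 mg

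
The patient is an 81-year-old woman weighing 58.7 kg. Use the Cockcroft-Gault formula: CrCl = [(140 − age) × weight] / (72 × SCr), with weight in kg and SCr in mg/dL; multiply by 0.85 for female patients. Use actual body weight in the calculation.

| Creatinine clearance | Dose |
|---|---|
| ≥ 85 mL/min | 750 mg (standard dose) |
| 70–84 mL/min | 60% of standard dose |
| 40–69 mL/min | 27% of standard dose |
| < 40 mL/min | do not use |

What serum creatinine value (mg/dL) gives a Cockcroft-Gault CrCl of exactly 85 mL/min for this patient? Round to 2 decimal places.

0.48 mg/dL

Standard dose requires CrCl ≥ 85 mL/min.
Set (140 − 81) × 58.7 × 0.85 / (72 × SCr) = 85
SCr = (140 − 81) × 58.7 × 0.85 / (72 × 85) = 0.481 mg/dL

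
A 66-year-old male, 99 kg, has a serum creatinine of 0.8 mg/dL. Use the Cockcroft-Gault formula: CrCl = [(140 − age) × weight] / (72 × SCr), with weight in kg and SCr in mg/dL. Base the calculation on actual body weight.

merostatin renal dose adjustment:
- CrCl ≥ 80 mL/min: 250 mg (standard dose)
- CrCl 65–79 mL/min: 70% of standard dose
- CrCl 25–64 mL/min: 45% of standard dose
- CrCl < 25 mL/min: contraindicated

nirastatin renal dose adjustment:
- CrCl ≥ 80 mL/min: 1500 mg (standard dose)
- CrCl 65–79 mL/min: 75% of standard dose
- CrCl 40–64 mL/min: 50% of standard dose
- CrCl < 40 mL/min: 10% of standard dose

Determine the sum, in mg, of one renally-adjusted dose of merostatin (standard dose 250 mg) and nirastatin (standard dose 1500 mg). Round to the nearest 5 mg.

1750 mg

CrCl = (140 − 66) × 99 / (72 × 0.8) = 7326.0 / 57.60 ≈ 127.2 mL/min
CrCl ≈ 127 mL/min.
merostatin: ≥ 80 mL/min → 100% of 250 mg = 250 mg.
nirastatin: ≥ 80 mL/min → 100% of 1500 mg = 1500 mg.
Total = 250 + 1500 = 1750 mg.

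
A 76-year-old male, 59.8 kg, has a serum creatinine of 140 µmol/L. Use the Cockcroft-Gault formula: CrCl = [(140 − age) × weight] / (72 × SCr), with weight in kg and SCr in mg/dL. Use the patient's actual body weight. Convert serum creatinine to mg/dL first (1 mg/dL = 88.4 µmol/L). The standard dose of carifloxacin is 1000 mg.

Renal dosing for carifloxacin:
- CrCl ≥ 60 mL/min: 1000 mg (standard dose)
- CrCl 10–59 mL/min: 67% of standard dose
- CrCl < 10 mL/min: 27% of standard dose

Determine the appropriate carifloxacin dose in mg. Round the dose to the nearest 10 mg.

SCr = 140 / 88.4 = 1.584 mg/dL
CrCl = (140 − 76) × 59.8 / (72 × 1.584) = 3827.2 / 114.05 ≈ 33.6 mL/min
CrCl ≈ 34 mL/min → bracket 10–59 mL/min.
67% of 1000 mg = 670 mg

670 mg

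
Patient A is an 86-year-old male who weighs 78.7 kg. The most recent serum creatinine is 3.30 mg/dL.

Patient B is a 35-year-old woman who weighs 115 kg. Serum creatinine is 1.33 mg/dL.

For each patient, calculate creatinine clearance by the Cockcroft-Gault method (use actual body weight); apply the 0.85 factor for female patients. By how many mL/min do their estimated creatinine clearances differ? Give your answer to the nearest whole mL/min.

89 mL/min

Patient A: CrCl = (140 − 86) × 78.7 / (72 × 3.3) = 4249.8 / 237.60 ≈ 17.9 mL/min
Patient B: CrCl = (140 − 35) × 115 / (72 × 1.33) × 0.85 = 12075.0 / 95.76 × 0.85 ≈ 107.2 mL/min
|17.9 − 107.2| = 89.3 mL/min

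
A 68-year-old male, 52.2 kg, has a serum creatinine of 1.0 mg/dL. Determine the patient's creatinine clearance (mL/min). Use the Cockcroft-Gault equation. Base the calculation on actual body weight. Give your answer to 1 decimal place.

CrCl = (140 − 68) × 52.2 / (72 × 1) = 3758.4 / 72.00 ≈ 52.2 mL/min

52.2 mL/min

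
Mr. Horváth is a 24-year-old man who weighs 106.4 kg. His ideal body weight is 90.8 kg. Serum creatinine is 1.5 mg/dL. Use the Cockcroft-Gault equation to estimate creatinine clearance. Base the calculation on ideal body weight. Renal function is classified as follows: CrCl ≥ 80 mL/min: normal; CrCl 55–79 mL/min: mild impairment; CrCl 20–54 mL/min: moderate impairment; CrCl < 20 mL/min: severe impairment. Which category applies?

CrCl = (140 − 24) × 90.8 / (72 × 1.5) = 10532.8 / 108.00 ≈ 97.5 mL/min
98 mL/min falls in the 'normal' range.

normal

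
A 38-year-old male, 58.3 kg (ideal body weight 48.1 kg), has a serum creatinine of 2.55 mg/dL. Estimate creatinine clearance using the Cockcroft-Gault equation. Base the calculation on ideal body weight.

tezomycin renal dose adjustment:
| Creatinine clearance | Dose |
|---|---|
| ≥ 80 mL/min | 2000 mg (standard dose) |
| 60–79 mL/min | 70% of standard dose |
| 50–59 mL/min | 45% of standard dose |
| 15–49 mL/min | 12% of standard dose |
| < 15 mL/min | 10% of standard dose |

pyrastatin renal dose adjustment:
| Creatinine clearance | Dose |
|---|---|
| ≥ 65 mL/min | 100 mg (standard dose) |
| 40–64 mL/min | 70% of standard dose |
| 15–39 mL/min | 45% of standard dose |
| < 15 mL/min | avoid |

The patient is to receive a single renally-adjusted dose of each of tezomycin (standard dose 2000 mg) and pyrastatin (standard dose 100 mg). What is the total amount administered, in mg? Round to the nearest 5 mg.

285 mg

CrCl = (140 − 38) × 48.1 / (72 × 2.55) = 4906.2 / 183.60 ≈ 26.7 mL/min
CrCl ≈ 27 mL/min.
tezomycin: 15–49 mL/min → 12% of 2000 mg = 240 mg.
pyrastatin: 15–39 mL/min → 45% of 100 mg = 45 mg.
Total = 240 + 45 = 285 mg.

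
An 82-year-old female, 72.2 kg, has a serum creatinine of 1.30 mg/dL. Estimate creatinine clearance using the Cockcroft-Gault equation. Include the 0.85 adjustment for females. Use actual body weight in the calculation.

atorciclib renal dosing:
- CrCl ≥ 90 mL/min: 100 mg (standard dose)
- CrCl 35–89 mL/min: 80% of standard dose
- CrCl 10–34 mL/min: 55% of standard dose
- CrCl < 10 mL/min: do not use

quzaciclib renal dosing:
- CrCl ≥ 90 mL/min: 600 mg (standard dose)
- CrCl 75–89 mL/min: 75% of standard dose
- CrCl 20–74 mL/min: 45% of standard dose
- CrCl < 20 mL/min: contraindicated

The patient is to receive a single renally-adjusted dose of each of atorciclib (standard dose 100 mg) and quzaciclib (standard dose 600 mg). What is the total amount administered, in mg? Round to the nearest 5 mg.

350 mg

CrCl = (140 − 82) × 72.2 / (72 × 1.3) × 0.85 = 4187.6 / 93.60 × 0.85 ≈ 38.0 mL/min
CrCl ≈ 38 mL/min.
atorciclib: 35–89 mL/min → 80% of 100 mg = 80 mg.
quzaciclib: 20–74 mL/min → 45% of 600 mg = 270 mg.
Total = 80 + 270 = 350 mg.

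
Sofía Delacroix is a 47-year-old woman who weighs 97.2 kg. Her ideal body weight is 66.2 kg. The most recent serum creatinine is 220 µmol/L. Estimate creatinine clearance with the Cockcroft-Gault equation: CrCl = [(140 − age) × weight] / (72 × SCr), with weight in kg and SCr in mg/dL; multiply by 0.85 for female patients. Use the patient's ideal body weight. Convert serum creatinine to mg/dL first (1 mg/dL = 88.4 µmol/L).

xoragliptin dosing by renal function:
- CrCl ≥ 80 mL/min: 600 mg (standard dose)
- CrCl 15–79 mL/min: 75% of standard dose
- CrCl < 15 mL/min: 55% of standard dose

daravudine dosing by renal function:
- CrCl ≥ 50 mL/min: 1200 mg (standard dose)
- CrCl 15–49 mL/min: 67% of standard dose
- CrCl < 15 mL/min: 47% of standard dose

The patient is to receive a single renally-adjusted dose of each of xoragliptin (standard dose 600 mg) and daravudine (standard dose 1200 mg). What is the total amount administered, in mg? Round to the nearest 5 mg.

SCr = 220 / 88.4 = 2.489 mg/dL
CrCl = (140 − 47) × 66.2 / (72 × 2.489) × 0.85 = 6156.6 / 179.21 × 0.85 ≈ 29.2 mL/min
CrCl ≈ 29 mL/min.
xoragliptin: 15–79 mL/min → 75% of 600 mg = 450 mg.
daravudine: 15–49 mL/min → 67% of 1200 mg = 804 mg.
Total = 450 + 804 = 1254 mg.

1255 mg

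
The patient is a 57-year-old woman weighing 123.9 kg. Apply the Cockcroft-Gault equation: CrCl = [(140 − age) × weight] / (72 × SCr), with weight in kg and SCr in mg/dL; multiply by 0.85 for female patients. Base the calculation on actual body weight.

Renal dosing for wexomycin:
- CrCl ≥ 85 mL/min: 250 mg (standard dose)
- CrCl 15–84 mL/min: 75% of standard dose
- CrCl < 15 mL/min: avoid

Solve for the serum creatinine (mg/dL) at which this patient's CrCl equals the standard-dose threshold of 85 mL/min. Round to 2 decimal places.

Standard dose requires CrCl ≥ 85 mL/min.
Set (140 − 57) × 123.9 × 0.85 / (72 × SCr) = 85
SCr = (140 − 57) × 123.9 × 0.85 / (72 × 85) = 1.428 mg/dL

1.43 mg/dL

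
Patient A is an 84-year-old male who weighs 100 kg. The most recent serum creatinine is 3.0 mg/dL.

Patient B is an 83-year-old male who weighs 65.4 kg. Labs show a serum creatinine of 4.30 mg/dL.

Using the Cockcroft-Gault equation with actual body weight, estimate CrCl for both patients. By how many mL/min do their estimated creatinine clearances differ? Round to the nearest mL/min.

14 mL/min

Patient A: CrCl = (140 − 84) × 100 / (72 × 3) = 5600.0 / 216.00 ≈ 25.9 mL/min
Patient B: CrCl = (140 − 83) × 65.4 / (72 × 4.3) = 3727.8 / 309.60 ≈ 12.0 mL/min
|25.9 − 12.0| = 13.9 mL/min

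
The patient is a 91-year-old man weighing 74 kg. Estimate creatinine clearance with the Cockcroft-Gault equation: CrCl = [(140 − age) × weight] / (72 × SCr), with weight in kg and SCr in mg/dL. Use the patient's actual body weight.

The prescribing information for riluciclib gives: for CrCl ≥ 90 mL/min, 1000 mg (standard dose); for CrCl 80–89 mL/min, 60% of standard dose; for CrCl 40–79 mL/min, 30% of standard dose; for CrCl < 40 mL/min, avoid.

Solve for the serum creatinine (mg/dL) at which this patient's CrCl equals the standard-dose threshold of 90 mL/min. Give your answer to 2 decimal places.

Standard dose requires CrCl ≥ 90 mL/min.
Set (140 − 91) × 74 / (72 × SCr) = 90
SCr = (140 − 91) × 74 / (72 × 90) = 0.560 mg/dL

0.56 mg/dL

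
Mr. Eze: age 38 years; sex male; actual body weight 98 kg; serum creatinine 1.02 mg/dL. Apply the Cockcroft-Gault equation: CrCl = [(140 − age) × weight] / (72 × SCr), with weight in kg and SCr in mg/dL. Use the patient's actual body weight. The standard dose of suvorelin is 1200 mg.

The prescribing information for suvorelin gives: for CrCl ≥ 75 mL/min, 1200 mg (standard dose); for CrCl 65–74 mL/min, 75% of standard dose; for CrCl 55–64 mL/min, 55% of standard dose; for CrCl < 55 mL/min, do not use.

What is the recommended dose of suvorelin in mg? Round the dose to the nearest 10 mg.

1200 mg

CrCl = (140 − 38) × 98 / (72 × 1.02) = 9996.0 / 73.44 ≈ 136.1 mL/min
CrCl ≈ 136 mL/min → bracket ≥ 75 mL/min.
100% of 1200 mg = 1200 mg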